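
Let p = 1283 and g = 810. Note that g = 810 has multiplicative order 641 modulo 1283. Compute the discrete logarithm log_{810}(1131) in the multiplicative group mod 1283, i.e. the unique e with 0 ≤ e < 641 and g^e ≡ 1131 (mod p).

461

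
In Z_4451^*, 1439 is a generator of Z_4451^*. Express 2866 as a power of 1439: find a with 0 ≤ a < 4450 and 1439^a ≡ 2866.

36

Baby-step giant-step with m = ceil(sqrt(4450)) = 67.
Baby table (1439^j mod 4451 for j=0..66):
  0:1  1:1439  2:1006  3:1059  4:1659  5:1565  6:4280  7:3187
  8:1563  9:1402  10:1175  11:3896  12:2535  13:2496  14:4238  15:612
  16:3821  17:1434  18:2713  19:480  20:815  21:2172  22:906  23:4042
  24:3432  25:2489  26:3067  27:2472  28:859  29:3174  30:660  31:1677
  32:761  33:133  34:4445  35:268  36:2866  37:2548  38:3399  39:3963
  40:1026  41:3133  42:3975  43:490  44:1852  45:3330  46:2594  47:2828
  48:1278  49:779  50:3780  51:298  52:1526  53:1571  54:4012  55:321
  56:3466  57:2454  58:1663  59:2870  60:3853  61:2972  62:3748  63:3211
  64:491  65:3291  66:4336
Giant step factor: 1439^(-67) ≡ 1400 (mod 4451).
Scan 2866·1400^i mod 4451 for i = 0, 1, …:
  i=0: 2866
Match at i=0, j=36: a = 0·67 + 36 = 36.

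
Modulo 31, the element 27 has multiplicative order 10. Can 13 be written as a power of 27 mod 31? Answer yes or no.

no

⟨27⟩ has order 10; its elements mod 31 are {1, 2, 4, 8, 15, 16, 23, 27, 29, 30}.
13 is not in this set.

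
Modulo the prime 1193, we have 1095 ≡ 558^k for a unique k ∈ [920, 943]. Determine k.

Compute 558^920 mod 1193 = 1104, then multiply by 558 repeatedly:
  558^920=1104  558^921=444  558^922=801  558^923=776  558^924=1142
  558^925=174  558^926=459  558^927=820  558^928=641  558^929=971
  558^930=196  558^931=805  558^932=622  558^933=1106  558^934=367
  558^935=783  558^936=276  558^937=111  558^938=1095
Found 1095 at exponent 938.

938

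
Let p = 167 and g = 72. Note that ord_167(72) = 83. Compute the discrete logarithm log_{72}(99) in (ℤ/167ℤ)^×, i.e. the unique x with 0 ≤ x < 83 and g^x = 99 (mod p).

74

Baby-step giant-step with m = ceil(sqrt(83)) = 10.
Baby table (72^j mod 167 for j=0..9):
  0:1  1:72  2:7  3:3  4:49  5:21  6:9  7:147
  8:63  9:27
Giant step factor: 72^(-10) ≡ 64 (mod 167).
Scan 99·64^i mod 167 for i = 0, 1, …:
  i=0: 99   i=1: 157   i=2: 28   i=3: 122
  i=4: 126   i=5: 48   i=6: 66   i=7: 49
Match at i=7, j=4: x = 7·10 + 4 = 74.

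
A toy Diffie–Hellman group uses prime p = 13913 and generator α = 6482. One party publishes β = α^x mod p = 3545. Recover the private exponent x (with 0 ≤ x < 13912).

1452

Baby-step giant-step with m = ceil(sqrt(13912)) = 118.
Baby table (6482^j mod 13913 for j=0..117):
  0:1  1:6482  2:12977  3:12829  4:13490  5:12888  6:6364  7:13316
  8:11973  9:2272  10:7150  11:2097  12:13666  13:12854  14:8584  15:3401
  16:7090  17:2741  18:261  19:8329  20:6138  21:9249  22:901  23:10735
  24:5357  25:11139  26:8441  27:8646  28:1808  29:4710  30:5098  31:1861
  32:431  33:11142  34:61  35:5838  36:12469  37:3441  38:2023  39:7040
  40:12553  41:5322  42:6877  43:13375  44:4847  45:2700  46:12759  47:4966
  48:8843  49:12679  50:1187  51:245  52:2008  53:7201  54:12680  55:7669
  56:13222  57:924  58:6778  59:11655  60:120  61:12625  62:12897  63:9050
  64:4892  65:2217  66:12378  67:11838  68:3721  69:8293  70:9307  71:1206
  72:12099  73:12050  74:518  75:4643  76:2107  77:8921  78:3494  79:11657
  80:13084  81:10753  82:10729  83:8204  84:2842  85:1032  86:11184  87:7958
  88:8265  89:8680  90:13501  91:712  92:9981  93:1392  94:7320  95:4910
  96:7589  97:9443  98:6239  99:10020  100:3756  101:12555  102:4373  103:5005
  104:11207  105:4001  106:650  107:11574  108:3772  109:4963  110:3310  111:1574
  112:4439  113:1514  114:5083  115:2022  116:558  117:13489
Giant step factor: 6482^(-118) ≡ 7026 (mod 13913).
Scan 3545·7026^i mod 13913 for i = 0, 1, …:
  i=0: 3545   i=1: 2900   i=2: 6768   i=3: 11247
  i=4: 9495   i=5: 12948   i=6: 9454   i=7: 3142
  i=8: 9674   i=9: 4519   i=10: 1028   i=11: 1881
  i=12: 12469
Match at i=12, j=36: x = 12·118 + 36 = 1452.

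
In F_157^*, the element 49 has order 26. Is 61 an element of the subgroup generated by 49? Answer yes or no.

61 ∈ ⟨49⟩ iff 61^26 ≡ 1 (mod 157), since |⟨49⟩| = 26.
61^26 mod 157 = 13.
Since 13 ≠ 1, 61 does not lie in the subgroup.

no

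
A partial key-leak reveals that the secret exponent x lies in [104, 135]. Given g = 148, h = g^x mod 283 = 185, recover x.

104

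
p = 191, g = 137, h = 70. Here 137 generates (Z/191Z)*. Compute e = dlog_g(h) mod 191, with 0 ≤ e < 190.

125

Baby-step giant-step with m = ceil(sqrt(190)) = 14.
Baby table (137^j mod 191 for j=0..13):
  0:1  1:137  2:51  3:111  4:118  5:122  6:97  7:110
  8:172  9:71  10:177  11:183  12:50  13:165
Giant step factor: 137^(-14) ≡ 134 (mod 191).
Scan 70·134^i mod 191 for i = 0, 1, …:
  i=0: 70   i=1: 21   i=2: 140   i=3: 42
  i=4: 89   i=5: 84   i=6: 178   i=7: 168
  i=8: 165
Match at i=8, j=13: e = 8·14 + 13 = 125.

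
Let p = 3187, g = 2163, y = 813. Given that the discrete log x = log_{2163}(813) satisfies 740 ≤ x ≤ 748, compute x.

740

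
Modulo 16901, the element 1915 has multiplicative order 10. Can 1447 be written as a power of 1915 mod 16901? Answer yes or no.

1447 ∈ ⟨1915⟩ iff 1447^10 ≡ 1 (mod 16901), since |⟨1915⟩| = 10.
1447^10 mod 16901 = 1.
Since 1 = 1, 1447 lies in the subgroup.

yes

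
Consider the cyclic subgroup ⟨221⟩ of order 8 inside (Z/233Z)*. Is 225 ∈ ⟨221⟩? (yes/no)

⟨221⟩ has order 8; its elements mod 233 are {1, 12, 89, 97, 136, 144, 221, 232}.
225 is not in this set.

no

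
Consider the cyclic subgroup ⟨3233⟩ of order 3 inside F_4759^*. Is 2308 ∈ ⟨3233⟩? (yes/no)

2308 ∈ ⟨3233⟩ iff 2308^3 ≡ 1 (mod 4759), since |⟨3233⟩| = 3.
2308^3 mod 4759 = 1512.
Since 1512 ≠ 1, 2308 does not lie in the subgroup.

no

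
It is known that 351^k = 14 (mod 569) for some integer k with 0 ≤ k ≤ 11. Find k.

4

Compute 351^0 mod 569 = 1, then multiply by 351 repeatedly:
  351^0=1  351^1=351  351^2=297  351^3=120  351^4=14
Found 14 at exponent 4.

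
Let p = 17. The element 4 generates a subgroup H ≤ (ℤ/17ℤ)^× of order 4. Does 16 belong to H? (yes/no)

yes

⟨4⟩ has order 4; its elements mod 17 are {1, 4, 13, 16}.
16 is in this set.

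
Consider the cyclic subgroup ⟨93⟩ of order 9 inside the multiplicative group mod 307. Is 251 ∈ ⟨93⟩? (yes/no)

⟨93⟩ has order 9; its elements mod 307 are {1, 17, 46, 53, 93, 168, 274, 287, 289}.
251 is not in this set.

no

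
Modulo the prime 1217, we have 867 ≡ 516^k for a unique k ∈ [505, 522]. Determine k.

Compute 516^505 mod 1217 = 867, then multiply by 516 repeatedly:
  516^505=867
Found 867 at exponent 505.

505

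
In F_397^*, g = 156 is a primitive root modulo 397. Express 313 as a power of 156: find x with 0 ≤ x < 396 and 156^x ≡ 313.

103

Baby-step giant-step with m = ceil(sqrt(396)) = 20.
Baby table (156^j mod 397 for j=0..19):
  0:1  1:156  2:119  3:302  4:266  5:208  6:291  7:138
  8:90  9:145  10:388  11:184  12:120  13:61  14:385  15:113
  16:160  17:346  18:381  19:283
Giant step factor: 156^(-20) ≡ 348 (mod 397).
Scan 313·348^i mod 397 for i = 0, 1, …:
  i=0: 313   i=1: 146   i=2: 389   i=3: 392
  i=4: 245   i=5: 302
Match at i=5, j=3: x = 5·20 + 3 = 103.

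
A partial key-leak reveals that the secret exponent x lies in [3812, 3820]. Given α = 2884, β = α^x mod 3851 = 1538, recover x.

3817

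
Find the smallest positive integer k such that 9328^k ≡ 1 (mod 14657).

3664

The order of 9328 must divide p − 1 = 14656 = 2^6 · 229.
Divisors: 1, 2, 4, 8, 16, 32, 64, 229, 458, 916, 1832, 3664, 7328, 14656.
Check each in increasing order: 9328^1 ≡ 9328;  9328^2 ≡ 7632;  9328^4 ≡ 506;  9328^8 ≡ 6867;  9328^16 ≡ 4120;  9328^32 ≡ 1594;  9328^64 ≡ 5175;  9328^229 ≡ 4793;  9328^458 ≡ 5330;  9328^916 ≡ 3634;  9328^1832 ≡ 14656;  9328^3664 ≡ 1.
Smallest exponent giving 1 is 3664.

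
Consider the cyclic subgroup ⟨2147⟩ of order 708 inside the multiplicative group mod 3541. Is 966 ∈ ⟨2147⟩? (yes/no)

966 ∈ ⟨2147⟩ iff 966^708 ≡ 1 (mod 3541), since |⟨2147⟩| = 708.
966^708 mod 3541 = 1.
Since 1 = 1, 966 lies in the subgroup.

yes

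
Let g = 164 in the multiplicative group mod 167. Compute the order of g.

166

The order of 164 must divide p − 1 = 166 = 2 · 83.
Divisors: 1, 2, 83, 166.
Check each in increasing order: 164^1 ≡ 164;  164^2 ≡ 9;  164^83 ≡ 166;  164^166 ≡ 1.
Smallest exponent giving 1 is 166.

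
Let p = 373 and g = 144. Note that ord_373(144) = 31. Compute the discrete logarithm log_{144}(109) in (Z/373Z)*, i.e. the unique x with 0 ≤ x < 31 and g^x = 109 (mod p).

Successive powers of 144 modulo 373:
  144^0=1  144^1=144  144^2=221  144^3=119  144^4=351  144^5=189
  144^6=360  144^7=366  144^8=111  144^9=318  144^10=286  144^11=154
  144^12=169  144^13=91  144^14=49  144^15=342  144^16=12  144^17=236
  144^18=41  144^19=309  144^20=109
So 144^20 ≡ 109 (mod 373), giving x = 20.

20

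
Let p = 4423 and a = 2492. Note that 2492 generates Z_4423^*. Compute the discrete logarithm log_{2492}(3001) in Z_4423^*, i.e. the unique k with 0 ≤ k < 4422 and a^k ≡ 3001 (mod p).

Baby-step giant-step with m = ceil(sqrt(4422)) = 67.
Baby table (2492^j mod 4423 for j=0..66):
  0:1  1:2492  2:172  3:4016  4:3046  5:764  6:1998  7:3141
  8:3085  9:646  10:4283  11:537  12:2458  13:3904  14:2591  15:3615
  16:3352  17:2560  18:1554  19:2443  20:1908  21:11  22:874  23:1892
  24:4369  25:2545  26:3981  27:4286  28:3590  29:2974  30:2683  31:2883
  32:1484  33:500  34:3137  35:1963  36:4381  37:1488  38:1622  39:3825
  40:335  41:3296  42:121  43:768  44:3120  45:3829  46:1457  47:3984
  48:2916  49:4106  50:1753  51:2975  52:752  53:3055  54:1077  55:3546
  56:3901  57:3961  58:3099  59:150  60:2268  61:3685  62:872  63:1331
  64:4025  65:3359  66:2312
Giant step factor: 2492^(-67) ≡ 1214 (mod 4423).
Scan 3001·1214^i mod 4423 for i = 0, 1, …:
  i=0: 3001   i=1: 3085
Match at i=1, j=8: k = 1·67 + 8 = 75.

75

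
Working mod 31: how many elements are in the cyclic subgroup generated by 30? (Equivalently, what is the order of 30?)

2

The order of 30 must divide p − 1 = 30 = 2 · 3 · 5.
Divisors: 1, 2, 3, 5, 6, 10, 15, 30.
Check each in increasing order: 30^1 ≡ 30;  30^2 ≡ 1.
Smallest exponent giving 1 is 2.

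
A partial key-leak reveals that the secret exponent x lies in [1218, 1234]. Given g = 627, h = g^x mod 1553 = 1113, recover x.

1218

Compute 627^1218 mod 1553 = 1113, then multiply by 627 repeatedly:
  627^1218=1113
Found 1113 at exponent 1218.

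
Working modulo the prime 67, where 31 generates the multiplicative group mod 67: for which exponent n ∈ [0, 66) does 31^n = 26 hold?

58

Baby-step giant-step with m = ceil(sqrt(66)) = 9.
Baby table (31^j mod 67 for j=0..8):
  0:1  1:31  2:23  3:43  4:60  5:51  6:40  7:34
  8:49
Giant step factor: 31^(-9) ≡ 3 (mod 67).
Scan 26·3^i mod 67 for i = 0, 1, …:
  i=0: 26   i=1: 11   i=2: 33   i=3: 32
  i=4: 29   i=5: 20   i=6: 60
Match at i=6, j=4: n = 6·9 + 4 = 58.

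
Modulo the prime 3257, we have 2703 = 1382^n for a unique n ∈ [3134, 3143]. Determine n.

Compute 1382^3134 mod 3257 = 2343, then multiply by 1382 repeatedly:
  1382^3134=2343  1382^3135=568  1382^3136=39  1382^3137=1786  1382^3138=2703
Found 2703 at exponent 3138.

3138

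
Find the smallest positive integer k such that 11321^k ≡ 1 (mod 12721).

106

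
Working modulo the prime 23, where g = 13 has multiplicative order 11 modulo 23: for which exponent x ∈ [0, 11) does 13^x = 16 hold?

10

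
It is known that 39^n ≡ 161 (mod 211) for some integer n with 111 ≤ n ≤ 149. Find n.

130

Compute 39^111 mod 211 = 60, then multiply by 39 repeatedly:
  39^111=60  39^112=19  39^113=108  39^114=203  39^115=110
  39^116=70  39^117=198  39^118=126  39^119=61  39^120=58
  39^121=152  39^122=20  39^123=147  39^124=36  39^125=138
  39^126=107  39^127=164  39^128=66  39^129=42  39^130=161
Found 161 at exponent 130.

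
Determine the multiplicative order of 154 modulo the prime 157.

39

The order of 154 must divide p − 1 = 156 = 2^2 · 3 · 13.
Divisors: 1, 2, 3, 4, 6, 12, 13, 26, 39, 52, 78, 156.
Check each in increasing order: 154^1 ≡ 154;  154^2 ≡ 9;  154^3 ≡ 130;  154^4 ≡ 81;  154^6 ≡ 101;  154^12 ≡ 153;  154^13 ≡ 12;  154^26 ≡ 144;  154^39 ≡ 1.
Smallest exponent giving 1 is 39.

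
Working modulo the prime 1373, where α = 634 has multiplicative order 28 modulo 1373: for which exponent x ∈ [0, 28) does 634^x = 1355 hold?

9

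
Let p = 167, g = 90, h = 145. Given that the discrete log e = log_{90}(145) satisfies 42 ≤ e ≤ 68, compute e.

Compute 90^42 mod 167 = 54, then multiply by 90 repeatedly:
  90^42=54  90^43=17  90^44=27  90^45=92  90^46=97
  90^47=46  90^48=132  90^49=23  90^50=66  90^51=95
  90^52=33  90^53=131  90^54=100  90^55=149  90^56=50
  90^57=158  90^58=25  90^59=79  90^60=96  90^61=123
  90^62=48  90^63=145
Found 145 at exponent 63.

63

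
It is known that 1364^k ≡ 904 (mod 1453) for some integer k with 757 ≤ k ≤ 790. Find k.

Compute 1364^757 mod 1453 = 501, then multiply by 1364 repeatedly:
  1364^757=501  1364^758=454  1364^759=278  1364^760=1412  1364^761=743
  1364^762=711  1364^763=653  1364^764=3  1364^765=1186  1364^766=515
  1364^767=661  1364^768=744  1364^769=622  1364^770=1309  1364^771=1192
  1364^772=1434  1364^773=238  1364^774=613  1364^775=657  1364^776=1100
  1364^777=904
Found 904 at exponent 777.

777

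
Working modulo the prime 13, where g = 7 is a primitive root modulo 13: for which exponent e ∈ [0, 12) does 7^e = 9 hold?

4

Successive powers of 7 modulo 13:
  7^0=1  7^1=7  7^2=10  7^3=5  7^4=9
So 7^4 ≡ 9 (mod 13), giving e = 4.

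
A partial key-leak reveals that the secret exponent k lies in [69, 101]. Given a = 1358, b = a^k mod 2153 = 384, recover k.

Compute 1358^69 mod 2153 = 580, then multiply by 1358 repeatedly:
  1358^69=580  1358^70=1795  1358^71=414  1358^72=279  1358^73=2107
  1358^74=2122  1358^75=962  1358^76=1678  1358^77=850  1358^78=292
  1358^79=384
Found 384 at exponent 79.

79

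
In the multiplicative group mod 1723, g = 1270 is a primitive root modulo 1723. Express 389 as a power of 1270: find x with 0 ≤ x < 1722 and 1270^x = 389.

147

Baby-step giant-step with m = ceil(sqrt(1722)) = 42.
Baby table (1270^j mod 1723 for j=0..41):
  0:1  1:1270  2:172  3:1342  4:293  5:1665  6:429  7:362
  8:1422  9:236  10:1641  11:963  12:1403  13:228  14:96  15:1310
  16:1005  17:1330  18:560  19:1324  20:1555  21:292  22:395  23:257
  24:743  25:1129  26:294  27:1212  28:601  29:1704  30:1715  31:178
  32:347  33:1325  34:1102  35:464  36:14  37:550  38:685  39:1558
  40:656  41:911
Giant step factor: 1270^(-42) ≡ 1301 (mod 1723).
Scan 389·1301^i mod 1723 for i = 0, 1, …:
  i=0: 389   i=1: 1250   i=2: 1461   i=3: 292
Match at i=3, j=21: x = 3·42 + 21 = 147.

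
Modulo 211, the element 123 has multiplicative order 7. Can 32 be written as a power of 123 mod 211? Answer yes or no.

⟨123⟩ has order 7; its elements mod 211 are {1, 58, 123, 144, 148, 171, 199}.
32 is not in this set.

no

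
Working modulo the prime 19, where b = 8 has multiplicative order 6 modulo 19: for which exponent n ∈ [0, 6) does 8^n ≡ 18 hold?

Successive powers of 8 modulo 19:
  8^0=1  8^1=8  8^2=7  8^3=18
So 8^3 ≡ 18 (mod 19), giving n = 3.

3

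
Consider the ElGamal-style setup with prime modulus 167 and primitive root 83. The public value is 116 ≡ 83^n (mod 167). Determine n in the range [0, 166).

98

Baby-step giant-step with m = ceil(sqrt(166)) = 13.
Baby table (83^j mod 167 for j=0..12):
  0:1  1:83  2:42  3:146  4:94  5:120  6:107  7:30
  8:152  9:91  10:38  11:148  12:93
Giant step factor: 83^(-13) ≡ 158 (mod 167).
Scan 116·158^i mod 167 for i = 0, 1, …:
  i=0: 116   i=1: 125   i=2: 44   i=3: 105
  i=4: 57   i=5: 155   i=6: 108   i=7: 30
Match at i=7, j=7: n = 7·13 + 7 = 98.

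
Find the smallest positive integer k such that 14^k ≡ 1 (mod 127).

126

The order of 14 must divide p − 1 = 126 = 2 · 3^2 · 7.
Divisors: 1, 2, 3, 6, 7, 9, 14, 18, 21, 42, 63, 126.
Check each in increasing order: 14^1 ≡ 14;  14^2 ≡ 69;  14^3 ≡ 77;  14^6 ≡ 87;  14^7 ≡ 75;  14^9 ≡ 95;  14^14 ≡ 37;  14^18 ≡ 8;  14^21 ≡ 108;  14^42 ≡ 107;  14^63 ≡ 126;  14^126 ≡ 1.
Smallest exponent giving 1 is 126.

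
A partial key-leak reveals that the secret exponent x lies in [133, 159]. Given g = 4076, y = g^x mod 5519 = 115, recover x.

156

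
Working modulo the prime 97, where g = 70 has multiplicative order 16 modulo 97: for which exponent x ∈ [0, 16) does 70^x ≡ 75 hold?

Successive powers of 70 modulo 97:
  70^0=1  70^1=70  70^2=50  70^3=8  70^4=75
So 70^4 ≡ 75 (mod 97), giving x = 4.

4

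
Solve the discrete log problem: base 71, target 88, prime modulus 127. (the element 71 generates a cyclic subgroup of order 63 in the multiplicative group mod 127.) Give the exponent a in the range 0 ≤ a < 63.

Baby-step giant-step with m = ceil(sqrt(63)) = 8.
Baby table (71^j mod 127 for j=0..7):
  0:1  1:71  2:88  3:25  4:124  5:41  6:117  7:52
Giant step factor: 71^(-8) ≡ 113 (mod 127).
Scan 88·113^i mod 127 for i = 0, 1, …:
  i=0: 88
Match at i=0, j=2: a = 0·8 + 2 = 2.

2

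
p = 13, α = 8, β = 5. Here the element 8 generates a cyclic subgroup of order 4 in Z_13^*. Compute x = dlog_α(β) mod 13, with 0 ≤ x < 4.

3

Successive powers of 8 modulo 13:
  8^0=1  8^1=8  8^2=12  8^3=5
So 8^3 ≡ 5 (mod 13), giving x = 3.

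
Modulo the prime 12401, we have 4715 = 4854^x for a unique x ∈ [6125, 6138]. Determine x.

6127

Compute 4854^6125 mod 12401 = 11947, then multiply by 4854 repeatedly:
  4854^6125=11947  4854^6126=3662  4854^6127=4715
Found 4715 at exponent 6127.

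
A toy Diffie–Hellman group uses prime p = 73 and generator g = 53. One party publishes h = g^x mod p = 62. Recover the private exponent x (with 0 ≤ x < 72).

71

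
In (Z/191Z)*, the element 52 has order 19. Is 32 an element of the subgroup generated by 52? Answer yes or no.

32 ∈ ⟨52⟩ iff 32^19 ≡ 1 (mod 191), since |⟨52⟩| = 19.
32^19 mod 191 = 1.
Since 1 = 1, 32 lies in the subgroup.

yes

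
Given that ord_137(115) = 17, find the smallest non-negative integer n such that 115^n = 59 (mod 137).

8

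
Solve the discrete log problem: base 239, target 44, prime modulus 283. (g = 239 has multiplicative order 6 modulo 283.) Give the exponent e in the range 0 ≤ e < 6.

4

Successive powers of 239 modulo 283:
  239^0=1  239^1=239  239^2=238  239^3=282  239^4=44
So 239^4 ≡ 44 (mod 283), giving e = 4.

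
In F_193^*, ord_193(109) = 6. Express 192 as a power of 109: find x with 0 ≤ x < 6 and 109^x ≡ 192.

Successive powers of 109 modulo 193:
  109^0=1  109^1=109  109^2=108  109^3=192
So 109^3 ≡ 192 (mod 193), giving x = 3.

3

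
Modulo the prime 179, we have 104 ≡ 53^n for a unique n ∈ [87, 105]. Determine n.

Compute 53^87 mod 179 = 166, then multiply by 53 repeatedly:
  53^87=166  53^88=27  53^89=178  53^90=126  53^91=55
  53^92=51  53^93=18  53^94=59  53^95=84  53^96=156
  53^97=34  53^98=12  53^99=99  53^100=56  53^101=104
Found 104 at exponent 101.

101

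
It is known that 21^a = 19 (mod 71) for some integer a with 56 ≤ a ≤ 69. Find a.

Compute 21^56 mod 71 = 57, then multiply by 21 repeatedly:
  21^56=57  21^57=61  21^58=3  21^59=63  21^60=45
  21^61=22  21^62=36  21^63=46  21^64=43  21^65=51
  21^66=6  21^67=55  21^68=19
Found 19 at exponent 68.

68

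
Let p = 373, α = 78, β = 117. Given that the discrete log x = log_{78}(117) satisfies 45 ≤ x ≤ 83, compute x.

Compute 78^45 mod 373 = 340, then multiply by 78 repeatedly:
  78^45=340  78^46=37  78^47=275  78^48=189  78^49=195
  78^50=290  78^51=240  78^52=70  78^53=238  78^54=287
  78^55=6  78^56=95  78^57=323  78^58=203  78^59=168
  78^60=49  78^61=92  78^62=89  78^63=228  78^64=253
  78^65=338  78^66=254  78^67=43  78^68=370  78^69=139
  78^70=25  78^71=85  78^72=289  78^73=162  78^74=327
  78^75=142  78^76=259  78^77=60  78^78=204  78^79=246
  78^80=165  78^81=188  78^82=117
Found 117 at exponent 82.

82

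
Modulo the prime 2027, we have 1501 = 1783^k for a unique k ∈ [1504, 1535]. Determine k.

Compute 1783^1504 mod 2027 = 158, then multiply by 1783 repeatedly:
  1783^1504=158  1783^1505=1988  1783^1506=1408  1783^1507=1038  1783^1508=103
  1783^1509=1219  1783^1510=533  1783^1511=1703  1783^1512=3  1783^1513=1295
  1783^1514=232  1783^1515=148  1783^1516=374  1783^1517=1986  1783^1518=1896
  1783^1519=1559  1783^1520=680  1783^1521=294  1783^1522=1236  1783^1523=439
  1783^1524=315  1783^1525=166  1783^1526=36  1783^1527=1351  1783^1528=757
  1783^1529=1776  1783^1530=434  1783^1531=1535  1783^1532=455  1783^1533=465
  1783^1534=52  1783^1535=1501
Found 1501 at exponent 1535.

1535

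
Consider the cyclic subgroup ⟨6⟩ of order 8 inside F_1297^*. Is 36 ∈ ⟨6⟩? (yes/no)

⟨6⟩ has order 8; its elements mod 1297 are {1, 6, 36, 216, 1081, 1261, 1291, 1296}.
36 is in this set.

yes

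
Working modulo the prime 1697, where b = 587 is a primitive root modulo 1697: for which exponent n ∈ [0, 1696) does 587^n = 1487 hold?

331

Baby-step giant-step with m = ceil(sqrt(1696)) = 42.
Baby table (587^j mod 1697 for j=0..41):
  0:1  1:587  2:78  3:1664  4:993  5:820  6:1089  7:1171
  8:92  9:1397  10:388  11:358  12:1415  13:772  14:65  15:821
  16:1676  17:1249  18:59  19:693  20:1208  21:1447  22:889  23:864
  24:1462  25:1209  26:337  27:967  28:831  29:758  30:332  31:1426
  32:441  33:923  34:458  35:720  36:87  37:159  38:1695  39:523
  40:1541  41:66
Giant step factor: 587^(-42) ≡ 963 (mod 1697).
Scan 1487·963^i mod 1697 for i = 0, 1, …:
  i=0: 1487   i=1: 1410   i=2: 230   i=3: 880
  i=4: 637   i=5: 814   i=6: 1565   i=7: 159
Match at i=7, j=37: n = 7·42 + 37 = 331.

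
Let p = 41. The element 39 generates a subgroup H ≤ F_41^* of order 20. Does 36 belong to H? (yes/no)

36 ∈ ⟨39⟩ iff 36^20 ≡ 1 (mod 41), since |⟨39⟩| = 20.
36^20 mod 41 = 1.
Since 1 = 1, 36 lies in the subgroup.

yes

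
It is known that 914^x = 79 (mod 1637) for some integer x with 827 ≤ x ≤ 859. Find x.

Compute 914^827 mod 1637 = 1046, then multiply by 914 repeatedly:
  914^827=1046  914^828=36  914^829=164  914^830=929  914^831=1140
  914^832=828  914^833=498  914^834=86  914^835=28  914^836=1037
  914^837=1632  914^838=341  914^839=644  914^840=933  914^841=1522
  914^842=1295  914^843=79
Found 79 at exponent 843.

843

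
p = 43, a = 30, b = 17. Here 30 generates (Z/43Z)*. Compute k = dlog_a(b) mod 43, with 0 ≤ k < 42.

34

Baby-step giant-step with m = ceil(sqrt(42)) = 7.
Baby table (30^j mod 43 for j=0..6):
  0:1  1:30  2:40  3:39  4:9  5:12  6:16
Giant step factor: 30^(-7) ≡ 37 (mod 43).
Scan 17·37^i mod 43 for i = 0, 1, …:
  i=0: 17   i=1: 27   i=2: 10   i=3: 26
  i=4: 16
Match at i=4, j=6: k = 4·7 + 6 = 34.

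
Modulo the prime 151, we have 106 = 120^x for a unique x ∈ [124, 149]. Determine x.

133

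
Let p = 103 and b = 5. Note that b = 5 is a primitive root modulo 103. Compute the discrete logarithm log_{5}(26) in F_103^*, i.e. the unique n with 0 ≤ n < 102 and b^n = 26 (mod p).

Successive powers of 5 modulo 103:
  5^0=1  5^1=5  5^2=25  5^3=22  5^4=7  5^5=35
  5^6=72  5^7=51  5^8=49  5^9=39  5^10=92  5^11=48
  5^12=34  5^13=67  5^14=26
So 5^14 ≡ 26 (mod 103), giving n = 14.

14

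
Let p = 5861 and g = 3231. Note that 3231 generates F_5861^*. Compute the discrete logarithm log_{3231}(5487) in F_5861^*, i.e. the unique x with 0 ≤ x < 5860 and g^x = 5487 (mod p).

Baby-step giant-step with m = ceil(sqrt(5860)) = 77.
Baby table (3231^j mod 5861 for j=0..76):
  0:1  1:3231  2:920  3:993  4:2416  5:5105  6:1401  7:1939
  8:5361  9:2136  10:3019  11:1685  12:5227  13:2896  14:2820  15:3426
  16:3838  17:4563  18:2638  19:1484  20:506  21:5528  22:2501  23:4273
  24:3408  25:4290  26:5586  27:2347  28:4884  29:2392  30:3754  31:2765
  32:1551  33:126  34:2697  35:4561  36:2037  37:5505  38:4381  39:696
  40:4013  41:1471  42:5391  43:5290  44:1314  45:2170  46:1514  47:3660
  48:3823  49:2986  50:560  51:4172  52:5293  53:5146  54:4930  55:4493
  56:5047  57:1555  58:1328  59:516  60:2672  61:5840  62:2481  63:4124
  64:2591  65:2013  66:4154  67:5745  68:308  69:4639  70:2032  71:1072
  72:5642  73:1592  74:3655  75:5251  76:4247
Giant step factor: 3231^(-77) ≡ 3168 (mod 5861).
Scan 5487·3168^i mod 5861 for i = 0, 1, …:
  i=0: 5487   i=1: 4951   i=2: 732   i=3: 3881
  i=4: 4491   i=5: 2841   i=6: 3653   i=7: 3090
  i=8: 1250   i=9: 3825     …   i=62: 5753
  i=63: 3655
Match at i=63, j=74: x = 63·77 + 74 = 4925.

4925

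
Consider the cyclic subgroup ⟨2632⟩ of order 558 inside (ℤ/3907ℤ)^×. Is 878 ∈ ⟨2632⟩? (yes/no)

no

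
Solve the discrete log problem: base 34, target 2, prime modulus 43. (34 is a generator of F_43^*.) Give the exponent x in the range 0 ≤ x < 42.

3

Successive powers of 34 modulo 43:
  34^0=1  34^1=34  34^2=38  34^3=2
So 34^3 ≡ 2 (mod 43), giving x = 3.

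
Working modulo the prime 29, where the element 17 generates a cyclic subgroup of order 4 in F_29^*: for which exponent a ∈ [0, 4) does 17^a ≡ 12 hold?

3

Successive powers of 17 modulo 29:
  17^0=1  17^1=17  17^2=28  17^3=12
So 17^3 ≡ 12 (mod 29), giving a = 3.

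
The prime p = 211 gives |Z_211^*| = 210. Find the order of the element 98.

The order of 98 must divide p − 1 = 210 = 2 · 3 · 5 · 7.
Divisors: 1, 2, 3, 5, 6, 7, 10, 14, 15, 21, 30, 35, 42, 70, 105, 210.
Check each in increasing order: 98^1 ≡ 98;  98^2 ≡ 109;  98^3 ≡ 132;  98^5 ≡ 40;  98^6 ≡ 122;  98^7 ≡ 140;  98^10 ≡ 123;  98^14 ≡ 188;  98^15 ≡ 67;  98^21 ≡ 156;  98^30 ≡ 58;  98^35 ≡ 210;  98^42 ≡ 71;  98^70 ≡ 1.
Smallest exponent giving 1 is 70.

70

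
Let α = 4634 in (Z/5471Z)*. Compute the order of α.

5470

The order of 4634 must divide p − 1 = 5470 = 2 · 5 · 547.
Divisors: 1, 2, 5, 10, 547, 1094, 2735, 5470.
Check each in increasing order: 4634^1 ≡ 4634;  4634^2 ≡ 281;  4634^5 ≡ 4794;  4634^10 ≡ 4236;  4634^547 ≡ 1074;  4634^1094 ≡ 4566;  4634^2735 ≡ 5470;  4634^5470 ≡ 1.
Smallest exponent giving 1 is 5470.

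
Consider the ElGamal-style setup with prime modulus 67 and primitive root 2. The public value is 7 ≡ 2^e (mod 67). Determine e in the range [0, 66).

23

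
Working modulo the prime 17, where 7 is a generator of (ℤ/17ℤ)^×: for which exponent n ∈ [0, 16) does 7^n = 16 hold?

8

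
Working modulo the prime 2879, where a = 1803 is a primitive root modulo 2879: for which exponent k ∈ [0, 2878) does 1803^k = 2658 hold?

Baby-step giant-step with m = ceil(sqrt(2878)) = 54.
Baby table (1803^j mod 2879 for j=0..53):
  0:1  1:1803  2:418  3:2235  4:1984  5:1434  6:160  7:580
  8:663  9:604  10:750  11:1999  12:2568  13:672  14:2436  15:1633
  16:1961  17:271  18:2062  19:997  20:1095  21:2170  22:2828  23:175
  24:1714  25:1175  26:2460  27:1720  28:477  29:2089  30:735  31:865
  32:2056  33:1695  34:1466  35:276  36:2440  37:208  38:754  39:574
  40:1361  41:975  42:1735  43:1611  44:2601  45:2591  46:1835  47:534
  48:1216  49:1529  50:1584  51:2863  52:2821  53:1949
Giant step factor: 1803^(-54) ≡ 2164 (mod 2879).
Scan 2658·2164^i mod 2879 for i = 0, 1, …:
  i=0: 2658   i=1: 2549   i=2: 2751   i=3: 2271
  i=4: 2870   i=5: 677   i=6: 2496   i=7: 340
  i=8: 1615   i=9: 2633   i=10: 271
Match at i=10, j=17: k = 10·54 + 17 = 557.

557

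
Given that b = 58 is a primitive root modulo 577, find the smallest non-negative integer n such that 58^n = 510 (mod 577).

513

Baby-step giant-step with m = ceil(sqrt(576)) = 24.
Baby table (58^j mod 577 for j=0..23):
  0:1  1:58  2:479  3:86  4:372  5:227  6:472  7:257
  8:481  9:202  10:176  11:399  12:62  13:134  14:271  15:139
  16:561  17:226  18:414  19:355  20:395  21:407  22:526  23:504
Giant step factor: 58^(-24) ≡ 216 (mod 577).
Scan 510·216^i mod 577 for i = 0, 1, …:
  i=0: 510   i=1: 530   i=2: 234   i=3: 345
  i=4: 87   i=5: 328   i=6: 454   i=7: 551
  i=8: 154   i=9: 375     …   i=20: 423
  i=21: 202
Match at i=21, j=9: n = 21·24 + 9 = 513.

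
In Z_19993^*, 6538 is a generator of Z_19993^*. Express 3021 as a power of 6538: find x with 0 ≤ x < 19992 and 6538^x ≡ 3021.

4919

Baby-step giant-step with m = ceil(sqrt(19992)) = 142.
Baby table (6538^j mod 19993 for j=0..141):
  0:1  1:6538  2:410  3:1518  4:8156  5:2597  6:5129  7:5141
  8:3625  9:8545  10:6768  11:4675  12:15846  13:17415  14:19128  15:2649
  16:5224  17:6468  18:2589  19:12804  20:1861  21:11474  22:3276  23:5985
  24:3629  25:14704  26:8408  27:10747  28:8484  29:7810  30:19651  31:3220
  32:19724  33:662  34:9668  35:11511  36:5266  37:1162  38:19809  39:16581
  40:4532  41:590  42:18764  43:1984  44:15928  45:13720  46:12762  47:7167
  48:14247  49:19492  50:3314  51:14513  52:19209  53:12409  54:18441  55:9468
  56:3456  57:3238  58:17450  59:8042  60:16999  61:18368  62:12026  63:13512
  64:12382  65:1859  66:18391  67:2456  68:2949  69:7310  70:9510  71:18143
  72:465  73:1234  74:10713  75:6115  76:13863  77:8025  78:5818  79:11398
  80:6213  81:14811  82:8219  83:14631  84:10966  85:810  86:17628  87:12212
  88:10007  89:8670  90:4305  91:15939  92:5666  93:17272  94:3872  95:3998
  96:8073  97:19747  98:11085  99:19098  100:6439  101:12917  102:914  103:17818
  104:14866  105:7935  106:17188  107:14484  108:9544  109:519  110:14405  111:12860
  112:8115  113:14441  114:8312  115:2882  116:9110  117:2033  118:16402  119:13817
  120:7172  121:6951  122:1549  123:10904  124:15307  125:12201  126:18061  127:4160
  128:7600  129:6195  130:17085  131:839  132:7300  133:4109  134:14043  135:5278
  136:19639  137:4736  138:14804  139:2439  140:11761  141:340
Giant step factor: 6538^(-142) ≡ 19582 (mod 19993).
Scan 3021·19582^i mod 19993 for i = 0, 1, …:
  i=0: 3021   i=1: 17928   i=2: 9009   i=3: 15999
  i=4: 2108   i=5: 13304   i=6: 10138   i=7: 11819
  i=8: 690   i=9: 16305     …   i=33: 7112
  i=34: 15939
Match at i=34, j=91: x = 34·142 + 91 = 4919.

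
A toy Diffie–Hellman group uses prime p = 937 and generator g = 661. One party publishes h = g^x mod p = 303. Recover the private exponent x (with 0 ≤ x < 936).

239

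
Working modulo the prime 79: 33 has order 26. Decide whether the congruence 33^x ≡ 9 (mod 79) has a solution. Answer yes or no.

9 ∈ ⟨33⟩ iff 9^26 ≡ 1 (mod 79), since |⟨33⟩| = 26.
9^26 mod 79 = 55.
Since 55 ≠ 1, 9 does not lie in the subgroup.

no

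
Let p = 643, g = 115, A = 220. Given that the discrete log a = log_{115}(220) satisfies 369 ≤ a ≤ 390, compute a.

Compute 115^369 mod 643 = 501, then multiply by 115 repeatedly:
  115^369=501  115^370=388  115^371=253  115^372=160  115^373=396
  115^374=530  115^375=508  115^376=550  115^377=236  115^378=134
  115^379=621  115^380=42  115^381=329  115^382=541  115^383=487
  115^384=64  115^385=287  115^386=212  115^387=589  115^388=220
Found 220 at exponent 388.

388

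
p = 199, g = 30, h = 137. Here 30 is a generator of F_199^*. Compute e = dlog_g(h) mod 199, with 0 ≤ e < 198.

189

Baby-step giant-step with m = ceil(sqrt(198)) = 15.
Baby table (30^j mod 199 for j=0..14):
  0:1  1:30  2:104  3:135  4:70  5:110  6:116  7:97
  8:124  9:138  10:160  11:24  12:123  13:108  14:56
Giant step factor: 30^(-15) ≡ 147 (mod 199).
Scan 137·147^i mod 199 for i = 0, 1, …:
  i=0: 137   i=1: 40   i=2: 109   i=3: 103
  i=4: 17   i=5: 111   i=6: 198   i=7: 52
  i=8: 82   i=9: 114   i=10: 42   i=11: 5
  i=12: 138
Match at i=12, j=9: e = 12·15 + 9 = 189.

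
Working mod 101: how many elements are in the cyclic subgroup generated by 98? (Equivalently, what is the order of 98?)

100

The order of 98 must divide p − 1 = 100 = 2^2 · 5^2.
Divisors: 1, 2, 4, 5, 10, 20, 25, 50, 100.
Check each in increasing order: 98^1 ≡ 98;  98^2 ≡ 9;  98^4 ≡ 81;  98^5 ≡ 60;  98^10 ≡ 65;  98^20 ≡ 84;  98^25 ≡ 91;  98^50 ≡ 100;  98^100 ≡ 1.
Smallest exponent giving 1 is 100.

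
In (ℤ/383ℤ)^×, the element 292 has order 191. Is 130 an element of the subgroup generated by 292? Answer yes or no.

yes

130 ∈ ⟨292⟩ iff 130^191 ≡ 1 (mod 383), since |⟨292⟩| = 191.
130^191 mod 383 = 1.
Since 1 = 1, 130 lies in the subgroup.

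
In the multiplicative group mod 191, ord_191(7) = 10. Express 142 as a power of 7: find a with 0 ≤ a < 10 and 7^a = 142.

7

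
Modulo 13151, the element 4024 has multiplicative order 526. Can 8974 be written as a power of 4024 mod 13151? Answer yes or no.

yes

8974 ∈ ⟨4024⟩ iff 8974^526 ≡ 1 (mod 13151), since |⟨4024⟩| = 526.
8974^526 mod 13151 = 1.
Since 1 = 1, 8974 lies in the subgroup.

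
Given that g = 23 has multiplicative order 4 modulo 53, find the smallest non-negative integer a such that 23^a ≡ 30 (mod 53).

Successive powers of 23 modulo 53:
  23^0=1  23^1=23  23^2=52  23^3=30
So 23^3 ≡ 30 (mod 53), giving a = 3.

3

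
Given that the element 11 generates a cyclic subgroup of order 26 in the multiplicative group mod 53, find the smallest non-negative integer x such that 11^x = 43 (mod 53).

21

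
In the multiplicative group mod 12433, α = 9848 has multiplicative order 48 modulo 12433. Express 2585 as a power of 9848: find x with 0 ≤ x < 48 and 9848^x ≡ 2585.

25

Baby-step giant-step with m = ceil(sqrt(48)) = 7.
Baby table (9848^j mod 12433 for j=0..6):
  0:1  1:9848  2:5704  3:698  4:10888  5:2832  6:2317
Giant step factor: 9848^(-7) ≡ 8872 (mod 12433).
Scan 2585·8872^i mod 12433 for i = 0, 1, …:
  i=0: 2585   i=1: 7668   i=2: 9553   i=3: 10888
Match at i=3, j=4: x = 3·7 + 4 = 25.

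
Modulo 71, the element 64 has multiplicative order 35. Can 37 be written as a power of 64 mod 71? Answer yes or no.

37 ∈ ⟨64⟩ iff 37^35 ≡ 1 (mod 71), since |⟨64⟩| = 35.
37^35 mod 71 = 1.
Since 1 = 1, 37 lies in the subgroup.

yes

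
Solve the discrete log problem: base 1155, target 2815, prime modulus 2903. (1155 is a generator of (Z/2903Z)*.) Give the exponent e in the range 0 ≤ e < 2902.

2003

Baby-step giant-step with m = ceil(sqrt(2902)) = 54.
Baby table (1155^j mod 2903 for j=0..53):
  0:1  1:1155  2:1548  3:2595  4:1329  5:2211  6:1968  7:2894
  8:1217  9:583  10:2772  11:2554  12:422  13:2609  14:81  15:659
  16:559  17:1179  18:238  19:2008  20:2646  21:2174  22:2778  23:775
  24:1001  25:761  26:2249  27:2313  28:755  29:1125  30:1734  31:2603
  32:1860  33:80  34:2407  35:1914  36:1487  37:1812  38:2700  39:678
  40:2183  41:1561  42:192  43:1132  44:1110  45:1827  46:2607  47:674
  48:466  49:1175  50:1424  51:1622  52:975  53:2664
Giant step factor: 1155^(-54) ≡ 1418 (mod 2903).
Scan 2815·1418^i mod 2903 for i = 0, 1, …:
  i=0: 2815   i=1: 45   i=2: 2847   i=3: 1876
  i=4: 1020   i=5: 666   i=6: 913   i=7: 2799
  i=8: 581   i=9: 2309     …   i=36: 2837
  i=37: 2211
Match at i=37, j=5: e = 37·54 + 5 = 2003.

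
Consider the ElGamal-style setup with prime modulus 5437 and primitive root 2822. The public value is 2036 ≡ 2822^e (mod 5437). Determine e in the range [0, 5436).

Baby-step giant-step with m = ceil(sqrt(5436)) = 74.
Baby table (2822^j mod 5437 for j=0..73):
  0:1  1:2822  2:3916  3:2968  4:2716  5:3819  6:1084  7:3454
  8:4084  9:4045  10:2727  11:2239  12:664  13:3480  14:1338  15:2558
  16:3777  17:2174  18:2092  19:4479  20:4150  21:2  22:207  23:2395
  24:499  25:5432  26:2201  27:2168  28:1471  29:2731  30:2653  31:17
  32:4478  33:1328  34:1523  35:2676  36:5116  37:2117  38:4348  39:4184
  40:3521  41:2863  42:4  43:414  44:4790  45:998  46:5427  47:4402
  48:4336  49:2942  50:25  51:5306  52:34  53:3519  54:2656  55:3046
  56:5352  57:4795  58:4234  59:3259  60:2931  61:1605  62:289  63:8
  64:828  65:4143  66:1996  67:5417  68:3367  69:3235  70:447  71:50
  72:5175  73:68
Giant step factor: 2822^(-74) ≡ 4588 (mod 5437).
Scan 2036·4588^i mod 5437 for i = 0, 1, …:
  i=0: 2036   i=1: 402   i=2: 1233   i=3: 2524
  i=4: 4739   i=5: 5406   i=6: 4571   i=7: 1239
  i=8: 2867   i=9: 1693     …   i=30: 4913
  i=31: 4479
Match at i=31, j=19: e = 31·74 + 19 = 2313.

2313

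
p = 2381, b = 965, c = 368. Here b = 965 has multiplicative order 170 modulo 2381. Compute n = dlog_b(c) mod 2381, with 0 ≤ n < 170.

22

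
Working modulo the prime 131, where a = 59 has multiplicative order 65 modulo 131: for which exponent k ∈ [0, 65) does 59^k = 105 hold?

47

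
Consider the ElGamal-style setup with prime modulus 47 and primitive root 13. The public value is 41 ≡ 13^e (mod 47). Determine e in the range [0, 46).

39

Baby-step giant-step with m = ceil(sqrt(46)) = 7.
Baby table (13^j mod 47 for j=0..6):
  0:1  1:13  2:28  3:35  4:32  5:40  6:3
Giant step factor: 13^(-7) ≡ 41 (mod 47).
Scan 41·41^i mod 47 for i = 0, 1, …:
  i=0: 41   i=1: 36   i=2: 19   i=3: 27
  i=4: 26   i=5: 32
Match at i=5, j=4: e = 5·7 + 4 = 39.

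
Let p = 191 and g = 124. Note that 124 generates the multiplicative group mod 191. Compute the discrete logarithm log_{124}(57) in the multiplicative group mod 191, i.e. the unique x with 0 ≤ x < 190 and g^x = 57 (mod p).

Baby-step giant-step with m = ceil(sqrt(190)) = 14.
Baby table (124^j mod 191 for j=0..13):
  0:1  1:124  2:96  3:62  4:48  5:31  6:24  7:111
  8:12  9:151  10:6  11:171  12:3  13:181
Giant step factor: 124^(-14) ≡ 128 (mod 191).
Scan 57·128^i mod 191 for i = 0, 1, …:
  i=0: 57   i=1: 38   i=2: 89   i=3: 123
  i=4: 82   i=5: 182   i=6: 185   i=7: 187
  i=8: 61   i=9: 168   i=10: 112   i=11: 11
  i=12: 71   i=13: 111
Match at i=13, j=7: x = 13·14 + 7 = 189.

189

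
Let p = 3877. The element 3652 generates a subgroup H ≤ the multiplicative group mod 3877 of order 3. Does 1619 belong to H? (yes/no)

no

⟨3652⟩ has order 3; its elements mod 3877 are {1, 224, 3652}.
1619 is not in this set.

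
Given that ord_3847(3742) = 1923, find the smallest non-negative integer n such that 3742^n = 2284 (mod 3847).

704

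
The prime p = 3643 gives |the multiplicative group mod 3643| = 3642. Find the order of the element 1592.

1821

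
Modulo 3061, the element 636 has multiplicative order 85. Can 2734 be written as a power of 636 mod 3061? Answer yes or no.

no

2734 ∈ ⟨636⟩ iff 2734^85 ≡ 1 (mod 3061), since |⟨636⟩| = 85.
2734^85 mod 3061 = 1996.
Since 1996 ≠ 1, 2734 does not lie in the subgroup.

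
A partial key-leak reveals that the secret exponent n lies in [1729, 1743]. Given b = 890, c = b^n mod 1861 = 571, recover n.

1732

Compute 890^1729 mod 1861 = 1617, then multiply by 890 repeatedly:
  890^1729=1617  890^1730=577  890^1731=1755  890^1732=571
Found 571 at exponent 1732.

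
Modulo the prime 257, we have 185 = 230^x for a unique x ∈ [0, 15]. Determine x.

Compute 230^0 mod 257 = 1, then multiply by 230 repeatedly:
  230^0=1  230^1=230  230^2=215  230^3=106  230^4=222
  230^5=174  230^6=185
Found 185 at exponent 6.

6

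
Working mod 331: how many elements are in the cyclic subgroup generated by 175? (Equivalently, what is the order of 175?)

330

The order of 175 must divide p − 1 = 330 = 2 · 3 · 5 · 11.
Divisors: 1, 2, 3, 5, 6, 10, 11, 15, 22, 30, 33, 55, 66, 110, 165, 330.
Check each in increasing order: 175^1 ≡ 175;  175^2 ≡ 173;  175^3 ≡ 154;  175^5 ≡ 162;  175^6 ≡ 215;  175^10 ≡ 95;  175^11 ≡ 75;  175^15 ≡ 164;  175^22 ≡ 329;  175^30 ≡ 85;  175^33 ≡ 181;  175^55 ≡ 300;  175^66 ≡ 323;  175^110 ≡ 299;  175^165 ≡ 330;  175^330 ≡ 1.
Smallest exponent giving 1 is 330.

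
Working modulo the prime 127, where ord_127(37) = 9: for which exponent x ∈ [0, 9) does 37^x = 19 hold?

6

Successive powers of 37 modulo 127:
  37^0=1  37^1=37  37^2=99  37^3=107  37^4=22  37^5=52
  37^6=19
So 37^6 ≡ 19 (mod 127), giving x = 6.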